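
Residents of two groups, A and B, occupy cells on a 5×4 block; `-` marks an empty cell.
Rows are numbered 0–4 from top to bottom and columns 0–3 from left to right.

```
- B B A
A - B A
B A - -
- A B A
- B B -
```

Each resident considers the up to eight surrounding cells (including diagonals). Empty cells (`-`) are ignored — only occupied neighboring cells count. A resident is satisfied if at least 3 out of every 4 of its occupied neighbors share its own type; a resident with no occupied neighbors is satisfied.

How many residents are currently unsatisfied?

13

(0,1)B 2/3 not
(0,2)B 2/4 not
(0,3)A 1/3 not
(1,0)A 1/3 not
(1,2)B 2/5 not
(1,3)A 1/3 not
(2,0)B 0/3 not
(2,1)A 2/5 not
(3,1)A 1/5 not
(3,2)B 2/5 not
(3,3)A 0/2 not
(4,1)B 2/3 not
(4,2)B 2/4 not
Unsatisfied: (0,1), (0,2), (0,3), (1,0), (1,2), (1,3), (2,0), (2,1), (3,1), (3,2), (3,3), (4,1), (4,2) — 13 in total.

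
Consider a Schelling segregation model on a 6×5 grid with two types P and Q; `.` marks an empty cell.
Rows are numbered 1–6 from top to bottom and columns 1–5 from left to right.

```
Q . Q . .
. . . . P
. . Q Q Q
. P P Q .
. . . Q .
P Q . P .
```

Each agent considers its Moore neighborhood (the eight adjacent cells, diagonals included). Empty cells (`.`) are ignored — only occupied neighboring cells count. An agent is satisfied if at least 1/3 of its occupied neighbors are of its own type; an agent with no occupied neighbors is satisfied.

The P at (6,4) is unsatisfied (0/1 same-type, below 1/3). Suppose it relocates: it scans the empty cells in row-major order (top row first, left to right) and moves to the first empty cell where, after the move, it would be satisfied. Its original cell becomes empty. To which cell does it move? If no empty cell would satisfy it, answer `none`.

Vacating (6,4). Empty cells in order:
  (1,2): 0/2 same-type → still unsatisfied.
  (1,4): 1/2 same-type → satisfied — stop here.

(1,4)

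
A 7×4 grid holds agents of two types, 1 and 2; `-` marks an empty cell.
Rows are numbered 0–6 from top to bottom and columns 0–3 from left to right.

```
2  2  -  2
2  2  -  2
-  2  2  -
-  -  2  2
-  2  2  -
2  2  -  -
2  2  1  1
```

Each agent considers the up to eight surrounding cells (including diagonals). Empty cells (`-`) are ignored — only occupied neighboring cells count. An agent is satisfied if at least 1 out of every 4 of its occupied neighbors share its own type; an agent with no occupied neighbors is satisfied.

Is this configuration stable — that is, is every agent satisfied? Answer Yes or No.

Yes

(0,0)2 3/3 ✓
(0,1)2 3/3 ✓
(0,3)2 1/1 ✓
(1,0)2 4/4 ✓
(1,1)2 5/5 ✓
(1,3)2 2/2 ✓
(2,1)2 4/4 ✓
(2,2)2 5/5 ✓
(3,2)2 5/5 ✓
(3,3)2 3/3 ✓
(4,1)2 4/4 ✓
(4,2)2 4/4 ✓
(5,0)2 4/4 ✓
(5,1)2 5/6 ✓
(6,0)2 3/3 ✓
(6,1)2 3/4 ✓
(6,2)1 1/3 ✓
(6,3)1 1/1 ✓
All meet the threshold, so the configuration is stable.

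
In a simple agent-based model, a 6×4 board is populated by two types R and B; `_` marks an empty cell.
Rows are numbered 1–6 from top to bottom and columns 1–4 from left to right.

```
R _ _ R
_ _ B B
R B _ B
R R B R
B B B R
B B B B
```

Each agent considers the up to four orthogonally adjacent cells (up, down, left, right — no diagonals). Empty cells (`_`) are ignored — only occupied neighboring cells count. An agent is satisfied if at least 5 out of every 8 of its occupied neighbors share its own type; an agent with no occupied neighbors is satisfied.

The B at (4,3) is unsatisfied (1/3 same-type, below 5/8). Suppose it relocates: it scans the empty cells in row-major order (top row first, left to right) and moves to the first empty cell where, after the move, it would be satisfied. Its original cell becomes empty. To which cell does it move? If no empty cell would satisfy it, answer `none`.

Vacating (4,3). Empty cells in order:
  (1,2): 0/1 same-type → still unsatisfied.
  (1,3): 1/2 same-type → still unsatisfied.
  (2,1): 0/2 same-type → still unsatisfied.
  (2,2): 2/2 same-type → satisfied — stop here.

(2,2)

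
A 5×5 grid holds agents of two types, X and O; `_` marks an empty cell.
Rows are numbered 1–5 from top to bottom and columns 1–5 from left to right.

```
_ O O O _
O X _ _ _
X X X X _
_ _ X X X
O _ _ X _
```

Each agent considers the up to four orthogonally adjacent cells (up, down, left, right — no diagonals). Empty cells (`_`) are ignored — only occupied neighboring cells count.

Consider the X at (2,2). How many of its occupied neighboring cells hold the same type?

Occupied neighbors of (2,2): (1,2)=O, (3,2)=X, (2,1)=O.
Same type (X): 1 of 3.

1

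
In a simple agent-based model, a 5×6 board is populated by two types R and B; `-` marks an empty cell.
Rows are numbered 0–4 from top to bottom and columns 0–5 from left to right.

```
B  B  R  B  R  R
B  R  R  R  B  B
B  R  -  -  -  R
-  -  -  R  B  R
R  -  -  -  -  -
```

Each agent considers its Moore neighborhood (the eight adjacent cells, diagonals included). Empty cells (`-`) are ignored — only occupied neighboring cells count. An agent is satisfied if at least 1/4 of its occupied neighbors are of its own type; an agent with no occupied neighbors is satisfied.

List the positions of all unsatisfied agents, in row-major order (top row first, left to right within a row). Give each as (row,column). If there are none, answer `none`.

(0,3), (3,3), (3,4)

(0,0)B 2/3 satisfied
(0,1)B 2/5 satisfied
(0,2)R 3/5 satisfied
(0,3)B 1/5 not
(0,4)R 2/5 satisfied
(0,5)R 1/3 satisfied
(1,0)B 3/5 satisfied
(1,1)R 3/7 satisfied
(1,2)R 4/6 satisfied
(1,3)R 3/5 satisfied
(1,4)B 2/6 satisfied
(1,5)B 1/4 satisfied
(2,0)B 1/3 satisfied
(2,1)R 2/4 satisfied
(2,5)R 1/4 satisfied
(3,3)R 0/1 not
(3,4)B 0/3 not
(3,5)R 1/2 satisfied
(4,0)R 0/0 satisfied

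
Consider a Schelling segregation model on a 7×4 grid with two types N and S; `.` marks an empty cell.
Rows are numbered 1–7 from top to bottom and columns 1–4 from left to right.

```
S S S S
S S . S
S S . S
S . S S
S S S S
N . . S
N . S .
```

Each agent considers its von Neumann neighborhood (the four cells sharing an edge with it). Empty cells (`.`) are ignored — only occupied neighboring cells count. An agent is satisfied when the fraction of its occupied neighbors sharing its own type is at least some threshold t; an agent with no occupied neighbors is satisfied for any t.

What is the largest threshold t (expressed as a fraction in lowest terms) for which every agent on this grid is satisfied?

1/2

Row 1: (1,1)S 2/2 · (1,2)S 3/3 · (1,3)S 2/2 · (1,4)S 2/2
Row 2: (2,1)S 3/3 · (2,2)S 3/3 · (2,4)S 2/2
Row 3: (3,1)S 3/3 · (3,2)S 2/2 · (3,4)S 2/2
Row 4: (4,1)S 2/2 · (4,3)S 2/2 · (4,4)S 3/3
Row 5: (5,1)S 2/3 · (5,2)S 2/2 · (5,3)S 3/3 · (5,4)S 3/3
Row 6: (6,1)N 1/2 · (6,4)S 1/1
Row 7: (7,1)N 1/1 · (7,3)S — no occupied neighbors
The smallest same-type fraction is 1/2 at (6,1), which reduces to 1/2. Any threshold above that leaves this agent unsatisfied.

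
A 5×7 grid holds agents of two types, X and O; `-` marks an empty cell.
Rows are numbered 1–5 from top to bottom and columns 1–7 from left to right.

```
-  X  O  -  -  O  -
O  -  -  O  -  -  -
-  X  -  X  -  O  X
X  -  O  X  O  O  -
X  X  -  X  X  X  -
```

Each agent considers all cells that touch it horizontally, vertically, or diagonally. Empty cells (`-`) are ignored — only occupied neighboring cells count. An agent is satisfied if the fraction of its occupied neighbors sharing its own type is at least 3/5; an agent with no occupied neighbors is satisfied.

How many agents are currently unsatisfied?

12

Row 1: (1,2)X 0/2 not · (1,3)O 1/2 not · (1,6)O 0/0 satisfied
Row 2: (2,1)O 0/2 not · (2,4)O 1/2 not
Row 3: (3,2)X 1/3 not · (3,4)X 1/4 not · (3,6)O 2/3 satisfied · (3,7)X 0/2 not
Row 4: (4,1)X 3/3 satisfied · (4,3)O 0/5 not · (4,4)X 3/5 satisfied · (4,5)O 2/7 not · (4,6)O 2/5 not
Row 5: (5,1)X 2/2 satisfied · (5,2)X 2/3 satisfied · (5,4)X 2/4 not · (5,5)X 3/5 satisfied · (5,6)X 1/3 not
Unsatisfied: (1,2), (1,3), (2,1), (2,4), (3,2), (3,4), (3,7), (4,3), (4,5), (4,6), (5,4), (5,6) — 12 in total.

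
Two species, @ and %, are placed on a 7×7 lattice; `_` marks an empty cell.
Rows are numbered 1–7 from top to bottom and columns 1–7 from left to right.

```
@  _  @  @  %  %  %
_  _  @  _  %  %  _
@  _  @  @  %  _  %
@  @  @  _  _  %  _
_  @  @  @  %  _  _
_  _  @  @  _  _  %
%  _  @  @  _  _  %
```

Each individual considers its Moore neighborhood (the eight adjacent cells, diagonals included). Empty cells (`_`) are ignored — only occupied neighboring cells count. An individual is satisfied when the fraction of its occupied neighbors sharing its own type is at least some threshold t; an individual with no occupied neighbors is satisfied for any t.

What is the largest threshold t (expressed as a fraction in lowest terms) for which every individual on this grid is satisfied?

(1,1)@ — no occupied neighbors
(1,3)@ 2/2
(1,4)@ 2/4
(1,5)% 3/4
(1,6)% 4/4
(1,7)% 2/2
(2,3)@ 4/4
(2,5)% 4/6
(2,6)% 6/6
(3,1)@ 2/2
(3,3)@ 4/4
(3,4)@ 3/5
(3,5)% 3/4
(3,7)% 2/2
(4,1)@ 3/3
(4,2)@ 6/6
(4,3)@ 6/6
(4,6)% 3/3
(5,2)@ 5/5
(5,3)@ 6/6
(5,4)@ 4/5
(5,5)% 1/3
(6,3)@ 6/6
(6,4)@ 5/6
(6,7)% 1/1
(7,1)% — no occupied neighbors
(7,3)@ 3/3
(7,4)@ 3/3
(7,7)% 1/1
The smallest same-type fraction is 1/3 at (5,5), which reduces to 1/3. Any threshold above that leaves this individual unsatisfied.

1/3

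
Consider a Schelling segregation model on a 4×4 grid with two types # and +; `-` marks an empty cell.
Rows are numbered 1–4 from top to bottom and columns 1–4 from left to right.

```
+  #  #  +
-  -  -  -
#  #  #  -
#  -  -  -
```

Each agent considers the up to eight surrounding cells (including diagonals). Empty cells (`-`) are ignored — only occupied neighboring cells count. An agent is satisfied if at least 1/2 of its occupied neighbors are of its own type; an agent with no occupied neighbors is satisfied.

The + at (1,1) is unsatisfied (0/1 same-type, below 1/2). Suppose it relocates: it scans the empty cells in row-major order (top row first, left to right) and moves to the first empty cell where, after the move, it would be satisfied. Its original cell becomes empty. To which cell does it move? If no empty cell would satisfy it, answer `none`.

Vacating (1,1). Empty cells in order:
  (2,1): 0/3 same-type → still unsatisfied.
  (2,2): 0/5 same-type → still unsatisfied.
  (2,3): 1/5 same-type → still unsatisfied.
  (2,4): 1/3 same-type → still unsatisfied.
  (3,4): 0/1 same-type → still unsatisfied.
  (4,2): 0/4 same-type → still unsatisfied.
  (4,3): 0/2 same-type → still unsatisfied.
  (4,4): 0/1 same-type → still unsatisfied.

none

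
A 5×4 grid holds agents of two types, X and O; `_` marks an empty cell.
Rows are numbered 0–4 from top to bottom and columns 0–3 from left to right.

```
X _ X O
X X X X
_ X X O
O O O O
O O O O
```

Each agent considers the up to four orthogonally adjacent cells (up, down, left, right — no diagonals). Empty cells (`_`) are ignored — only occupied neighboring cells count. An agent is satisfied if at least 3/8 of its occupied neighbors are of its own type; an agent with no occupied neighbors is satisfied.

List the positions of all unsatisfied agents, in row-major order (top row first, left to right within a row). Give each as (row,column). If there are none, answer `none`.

(0,3), (1,3), (2,3)

Row 0: (0,0)X 1/1 satisfied · (0,2)X 1/2 satisfied · (0,3)O 0/2 not
Row 1: (1,0)X 2/2 satisfied · (1,1)X 3/3 satisfied · (1,2)X 4/4 satisfied · (1,3)X 1/3 not
Row 2: (2,1)X 2/3 satisfied · (2,2)X 2/4 satisfied · (2,3)O 1/3 not
Row 3: (3,0)O 2/2 satisfied · (3,1)O 3/4 satisfied · (3,2)O 3/4 satisfied · (3,3)O 3/3 satisfied
Row 4: (4,0)O 2/2 satisfied · (4,1)O 3/3 satisfied · (4,2)O 3/3 satisfied · (4,3)O 2/2 satisfied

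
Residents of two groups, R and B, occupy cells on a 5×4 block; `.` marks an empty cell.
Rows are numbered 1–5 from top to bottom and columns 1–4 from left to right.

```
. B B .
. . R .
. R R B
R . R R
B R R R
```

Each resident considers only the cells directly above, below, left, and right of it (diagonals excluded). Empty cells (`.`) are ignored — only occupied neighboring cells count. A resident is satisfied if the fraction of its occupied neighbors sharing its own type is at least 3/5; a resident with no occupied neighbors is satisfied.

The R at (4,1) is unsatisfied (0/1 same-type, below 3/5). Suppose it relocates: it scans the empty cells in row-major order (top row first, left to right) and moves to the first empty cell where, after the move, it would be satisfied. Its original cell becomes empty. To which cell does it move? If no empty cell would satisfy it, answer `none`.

Vacating (4,1). Empty cells in order:
  (1,1): 0/1 same-type → still unsatisfied.
  (1,4): 0/1 same-type → still unsatisfied.
  (2,1): 0/0 same-type → satisfied — stop here.

(2,1)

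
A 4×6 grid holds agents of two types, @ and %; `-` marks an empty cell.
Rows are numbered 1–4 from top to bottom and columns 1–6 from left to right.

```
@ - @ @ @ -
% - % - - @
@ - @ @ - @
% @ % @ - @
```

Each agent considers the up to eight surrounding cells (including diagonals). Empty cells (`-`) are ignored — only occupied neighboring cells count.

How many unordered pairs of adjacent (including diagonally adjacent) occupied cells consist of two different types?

Scan each occupied cell's neighbors to the right and below (and the two forward diagonals) so each pair is counted once.
From row 1: 3 unlike of 6 pairs (running 3/6).
From row 2: 3 unlike of 4 pairs (running 6/10).
From row 3: 3 unlike of 9 pairs (running 9/19).
From row 4: 3 unlike of 3 pairs (running 12/22).
Total adjacent occupied pairs: 22; unlike-type pairs: 12.

12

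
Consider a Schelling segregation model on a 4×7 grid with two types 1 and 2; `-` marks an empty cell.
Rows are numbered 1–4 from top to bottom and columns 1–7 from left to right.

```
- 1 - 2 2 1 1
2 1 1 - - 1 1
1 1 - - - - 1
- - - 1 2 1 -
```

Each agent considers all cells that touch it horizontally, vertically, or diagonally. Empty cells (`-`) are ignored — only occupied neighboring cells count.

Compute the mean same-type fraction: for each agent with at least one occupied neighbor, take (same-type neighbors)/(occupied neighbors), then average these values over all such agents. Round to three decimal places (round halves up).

0.595

Row 1: (1,2)1 2/3 · (1,4)2 1/2 · (1,5)2 1/3 · (1,6)1 3/4 · (1,7)1 3/3
Row 2: (2,1)2 0/4 · (2,2)1 4/5 · (2,3)1 3/4 · (2,6)1 4/5 · (2,7)1 4/4
Row 3: (3,1)1 2/3 · (3,2)1 3/4 · (3,7)1 3/3
Row 4: (4,4)1 0/1 · (4,5)2 0/2 · (4,6)1 1/2
Sum over 16 agents: 2/3 + 1/2 + 1/3 + 3/4 + 3/3 + 0/4 + 4/5 + 3/4 + 4/5 + 4/4 + 2/3 + 3/4 + 3/3 + 0/1 + 0/2 + 1/2 = 571/60; mean = 571/60 ÷ 16 = 571/960 = 0.594791… → 0.595.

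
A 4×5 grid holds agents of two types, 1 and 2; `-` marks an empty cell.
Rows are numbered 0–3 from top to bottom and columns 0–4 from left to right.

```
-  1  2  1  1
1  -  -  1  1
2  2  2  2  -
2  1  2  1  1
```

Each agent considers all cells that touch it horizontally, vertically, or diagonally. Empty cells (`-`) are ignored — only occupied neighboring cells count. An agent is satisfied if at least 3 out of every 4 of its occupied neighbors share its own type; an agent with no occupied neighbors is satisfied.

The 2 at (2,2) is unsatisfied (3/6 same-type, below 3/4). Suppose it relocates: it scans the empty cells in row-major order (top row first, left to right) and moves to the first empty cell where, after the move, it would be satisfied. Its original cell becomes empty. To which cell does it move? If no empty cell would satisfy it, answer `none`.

Vacating (2,2). Empty cells in order:
  (0,0): 0/2 same-type → still unsatisfied.
  (1,1): 3/5 same-type → still unsatisfied.
  (1,2): 3/6 same-type → still unsatisfied.
  (2,4): 1/5 same-type → still unsatisfied.

none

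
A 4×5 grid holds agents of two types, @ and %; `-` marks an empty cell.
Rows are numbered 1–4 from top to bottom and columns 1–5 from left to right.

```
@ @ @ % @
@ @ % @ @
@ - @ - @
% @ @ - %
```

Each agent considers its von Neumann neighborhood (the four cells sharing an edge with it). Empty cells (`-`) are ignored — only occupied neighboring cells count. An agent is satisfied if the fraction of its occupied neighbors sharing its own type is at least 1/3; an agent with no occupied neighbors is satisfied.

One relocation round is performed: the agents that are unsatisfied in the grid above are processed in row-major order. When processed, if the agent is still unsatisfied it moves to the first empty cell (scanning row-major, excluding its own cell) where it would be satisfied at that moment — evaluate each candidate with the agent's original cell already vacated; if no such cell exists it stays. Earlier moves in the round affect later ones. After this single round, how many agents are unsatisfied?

2

Initially unsatisfied (in order): (1,4), (2,3), (4,1), (4,5).
  (1,4) → (4,4).
  (2,3): no empty cell satisfies it; stays.
  (4,1): no empty cell satisfies it; stays.
  (4,5): now satisfied by earlier moves; stays.
Resulting grid:
@ @ @ - @
@ @ % @ @
@ - @ - @
% @ @ % %
Unsatisfied now: (2,3), (4,1).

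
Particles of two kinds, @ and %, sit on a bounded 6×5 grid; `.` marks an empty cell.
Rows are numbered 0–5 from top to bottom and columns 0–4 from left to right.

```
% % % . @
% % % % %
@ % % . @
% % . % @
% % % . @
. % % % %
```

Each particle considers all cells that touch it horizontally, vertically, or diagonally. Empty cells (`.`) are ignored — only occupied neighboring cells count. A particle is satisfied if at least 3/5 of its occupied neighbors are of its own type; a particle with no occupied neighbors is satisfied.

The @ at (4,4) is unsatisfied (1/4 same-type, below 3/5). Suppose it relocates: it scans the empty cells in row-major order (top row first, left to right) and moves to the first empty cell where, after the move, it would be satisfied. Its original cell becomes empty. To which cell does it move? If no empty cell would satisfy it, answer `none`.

none

Vacating (4,4). Empty cells in order:
  (0,3): 1/5 same-type → still unsatisfied.
  (2,3): 2/7 same-type → still unsatisfied.
  (3,2): 0/6 same-type → still unsatisfied.
  (4,3): 1/6 same-type → still unsatisfied.
  (5,0): 0/3 same-type → still unsatisfied.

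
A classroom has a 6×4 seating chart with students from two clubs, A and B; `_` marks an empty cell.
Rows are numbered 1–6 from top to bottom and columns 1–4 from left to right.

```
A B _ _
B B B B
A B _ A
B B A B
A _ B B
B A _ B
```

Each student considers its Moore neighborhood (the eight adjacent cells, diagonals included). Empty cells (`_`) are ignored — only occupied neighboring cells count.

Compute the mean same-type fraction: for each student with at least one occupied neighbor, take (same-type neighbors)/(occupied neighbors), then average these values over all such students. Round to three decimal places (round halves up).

Row 1: (1,1)A 0/3 · (1,2)B 3/4
Row 2: (2,1)B 3/5 · (2,2)B 4/6 · (2,3)B 4/5 · (2,4)B 1/2
Row 3: (3,1)A 0/5 · (3,2)B 5/7 · (3,4)A 1/4
Row 4: (4,1)B 2/4 · (4,2)B 3/6 · (4,3)A 1/6 · (4,4)B 2/4
Row 5: (5,1)A 1/4 · (5,3)B 4/6 · (5,4)B 3/4
Row 6: (6,1)B 0/2 · (6,2)A 1/3 · (6,4)B 2/2
Sum over 19 students: 0/3 + 3/4 + 3/5 + 4/6 + 4/5 + 1/2 + 0/5 + 5/7 + 1/4 + 2/4 + 3/6 + 1/6 + 2/4 + 1/4 + 4/6 + 3/4 + 0/2 + 1/3 + 2/2 = 1879/210; mean = 1879/210 ÷ 19 = 1879/3990 = 0.470927… → 0.471.

0.471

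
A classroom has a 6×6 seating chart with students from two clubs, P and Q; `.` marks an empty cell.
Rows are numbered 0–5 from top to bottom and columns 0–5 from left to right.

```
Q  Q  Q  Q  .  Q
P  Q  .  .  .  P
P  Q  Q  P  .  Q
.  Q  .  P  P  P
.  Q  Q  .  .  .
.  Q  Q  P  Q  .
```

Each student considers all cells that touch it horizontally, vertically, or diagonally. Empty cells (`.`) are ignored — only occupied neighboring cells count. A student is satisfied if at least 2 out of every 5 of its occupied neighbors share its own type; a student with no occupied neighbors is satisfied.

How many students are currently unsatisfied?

7

Row 0: (0,0)Q 2/3 ✓ · (0,1)Q 3/4 ✓ · (0,2)Q 3/3 ✓ · (0,3)Q 1/1 ✓ · (0,5)Q 0/1 ✗
Row 1: (1,0)P 1/5 ✗ · (1,1)Q 5/7 ✓ · (1,5)P 0/2 ✗
Row 2: (2,0)P 1/4 ✗ · (2,1)Q 3/5 ✓ · (2,2)Q 3/5 ✓ · (2,3)P 2/3 ✓ · (2,5)Q 0/3 ✗
Row 3: (3,1)Q 4/5 ✓ · (3,3)P 2/4 ✓ · (3,4)P 3/4 ✓ · (3,5)P 1/2 ✓
Row 4: (4,1)Q 4/4 ✓ · (4,2)Q 4/6 ✓
Row 5: (5,1)Q 3/3 ✓ · (5,2)Q 3/4 ✓ · (5,3)P 0/3 ✗ · (5,4)Q 0/1 ✗
Unsatisfied: (0,5), (1,0), (1,5), (2,0), (2,5), (5,3), (5,4) — 7 in total.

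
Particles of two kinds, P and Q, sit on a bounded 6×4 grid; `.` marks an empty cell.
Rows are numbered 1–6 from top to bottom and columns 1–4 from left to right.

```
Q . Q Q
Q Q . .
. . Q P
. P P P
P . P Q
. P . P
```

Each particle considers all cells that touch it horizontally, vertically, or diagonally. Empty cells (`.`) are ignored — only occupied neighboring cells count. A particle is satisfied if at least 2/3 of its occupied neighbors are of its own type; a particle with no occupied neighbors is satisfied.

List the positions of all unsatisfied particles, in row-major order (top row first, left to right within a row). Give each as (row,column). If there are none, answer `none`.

(3,3), (4,4), (5,4), (6,4)

(1,1)Q 2/2 satisfied
(1,3)Q 2/2 satisfied
(1,4)Q 1/1 satisfied
(2,1)Q 2/2 satisfied
(2,2)Q 4/4 satisfied
(3,3)Q 1/5 not
(3,4)P 2/3 satisfied
(4,2)P 3/4 satisfied
(4,3)P 4/6 satisfied
(4,4)P 3/5 not
(5,1)P 2/2 satisfied
(5,3)P 5/6 satisfied
(5,4)Q 0/4 not
(6,2)P 2/2 satisfied
(6,4)P 1/2 not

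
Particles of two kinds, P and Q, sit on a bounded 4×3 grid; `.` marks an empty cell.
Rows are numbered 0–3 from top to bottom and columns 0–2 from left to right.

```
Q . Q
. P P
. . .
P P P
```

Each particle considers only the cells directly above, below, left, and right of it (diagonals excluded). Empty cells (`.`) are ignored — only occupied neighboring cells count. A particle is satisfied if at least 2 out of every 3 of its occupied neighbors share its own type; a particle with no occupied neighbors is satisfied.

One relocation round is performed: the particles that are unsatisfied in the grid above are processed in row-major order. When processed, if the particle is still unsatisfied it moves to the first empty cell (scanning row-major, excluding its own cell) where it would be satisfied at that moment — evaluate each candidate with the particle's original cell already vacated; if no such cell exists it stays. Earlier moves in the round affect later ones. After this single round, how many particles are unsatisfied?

0

Initially unsatisfied (in order): (0,2), (1,2).
  (0,2): no empty cell satisfies it; stays.
  (1,2) → (2,0).
Resulting grid:
Q . Q
. P .
P . .
P P P
All satisfied now.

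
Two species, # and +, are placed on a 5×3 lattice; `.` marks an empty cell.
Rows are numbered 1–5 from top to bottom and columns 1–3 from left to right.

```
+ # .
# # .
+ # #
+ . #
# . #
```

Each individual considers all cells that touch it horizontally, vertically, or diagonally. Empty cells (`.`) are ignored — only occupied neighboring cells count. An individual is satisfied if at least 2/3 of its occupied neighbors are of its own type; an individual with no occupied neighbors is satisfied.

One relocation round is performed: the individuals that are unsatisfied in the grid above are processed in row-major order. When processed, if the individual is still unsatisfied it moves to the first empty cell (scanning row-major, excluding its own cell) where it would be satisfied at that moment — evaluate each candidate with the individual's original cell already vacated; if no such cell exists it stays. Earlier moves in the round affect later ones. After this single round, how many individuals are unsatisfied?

3

Initially unsatisfied (in order): (1,1), (2,1), (3,1), (4,1), (5,1).
  (1,1): no empty cell satisfies it; stays.
  (2,1) → (1,3).
  (3,1): no empty cell satisfies it; stays.
  (4,1): no empty cell satisfies it; stays.
  (5,1) → (2,3).
Resulting grid:
+ # #
. # #
+ # #
+ . #
. . #
Unsatisfied now: (1,1), (3,1), (4,1).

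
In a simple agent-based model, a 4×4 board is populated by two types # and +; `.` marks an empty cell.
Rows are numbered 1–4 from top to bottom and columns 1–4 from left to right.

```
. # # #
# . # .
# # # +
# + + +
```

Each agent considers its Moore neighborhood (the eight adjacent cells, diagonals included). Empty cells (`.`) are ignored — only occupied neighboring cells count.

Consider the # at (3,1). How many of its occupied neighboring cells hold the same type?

Occupied neighbors of (3,1): (2,1)=#, (3,2)=#, (4,1)=#, (4,2)=+.
Same type (#): 3 of 4.

3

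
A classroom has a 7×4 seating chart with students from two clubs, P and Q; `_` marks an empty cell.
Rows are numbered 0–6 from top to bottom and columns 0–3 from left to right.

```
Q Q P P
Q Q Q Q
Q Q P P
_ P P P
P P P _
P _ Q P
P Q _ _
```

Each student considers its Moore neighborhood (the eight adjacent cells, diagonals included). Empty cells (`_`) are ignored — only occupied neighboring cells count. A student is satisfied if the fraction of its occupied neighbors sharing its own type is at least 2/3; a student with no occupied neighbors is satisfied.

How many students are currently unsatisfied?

11

Row 0: (0,0)Q 3/3 ✓ · (0,1)Q 4/5 ✓ · (0,2)P 1/5 ✗ · (0,3)P 1/3 ✗
Row 1: (1,0)Q 5/5 ✓ · (1,1)Q 6/8 ✓ · (1,2)Q 4/8 ✗ · (1,3)Q 1/5 ✗
Row 2: (2,0)Q 3/4 ✓ · (2,1)Q 4/7 ✗ · (2,2)P 4/8 ✗ · (2,3)P 3/5 ✗
Row 3: (3,1)P 5/7 ✓ · (3,2)P 6/7 ✓ · (3,3)P 4/4 ✓
Row 4: (4,0)P 3/3 ✓ · (4,1)P 5/6 ✓ · (4,2)P 5/6 ✓
Row 5: (5,0)P 3/4 ✓ · (5,2)Q 1/4 ✗ · (5,3)P 1/2 ✗
Row 6: (6,0)P 1/2 ✗ · (6,1)Q 1/3 ✗
Unsatisfied: (0,2), (0,3), (1,2), (1,3), (2,1), (2,2), (2,3), (5,2), (5,3), (6,0), (6,1) — 11 in total.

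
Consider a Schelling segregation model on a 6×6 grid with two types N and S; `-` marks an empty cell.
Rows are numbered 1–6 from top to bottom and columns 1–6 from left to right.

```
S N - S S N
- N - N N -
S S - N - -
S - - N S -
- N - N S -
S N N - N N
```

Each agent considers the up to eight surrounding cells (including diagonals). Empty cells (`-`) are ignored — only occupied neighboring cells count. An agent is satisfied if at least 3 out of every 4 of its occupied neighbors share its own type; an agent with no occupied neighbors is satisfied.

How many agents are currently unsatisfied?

20

(1,1)S 0/2 ✗
(1,2)N 1/2 ✗
(1,4)S 1/3 ✗
(1,5)S 1/4 ✗
(1,6)N 1/2 ✗
(2,2)N 1/4 ✗
(2,4)N 2/4 ✗
(2,5)N 3/5 ✗
(3,1)S 2/3 ✗
(3,2)S 2/3 ✗
(3,4)N 3/4 ✓
(4,1)S 2/3 ✗
(4,4)N 2/4 ✗
(4,5)S 1/4 ✗
(5,2)N 2/4 ✗
(5,4)N 3/5 ✗
(5,5)S 1/5 ✗
(6,1)S 0/2 ✗
(6,2)N 2/3 ✗
(6,3)N 3/3 ✓
(6,5)N 2/3 ✗
(6,6)N 1/2 ✗
Unsatisfied: (1,1), (1,2), (1,4), (1,5), (1,6), (2,2), (2,4), (2,5), (3,1), (3,2), (4,1), (4,4), (4,5), (5,2), (5,4), (5,5), (6,1), (6,2), (6,5), (6,6) — 20 in total.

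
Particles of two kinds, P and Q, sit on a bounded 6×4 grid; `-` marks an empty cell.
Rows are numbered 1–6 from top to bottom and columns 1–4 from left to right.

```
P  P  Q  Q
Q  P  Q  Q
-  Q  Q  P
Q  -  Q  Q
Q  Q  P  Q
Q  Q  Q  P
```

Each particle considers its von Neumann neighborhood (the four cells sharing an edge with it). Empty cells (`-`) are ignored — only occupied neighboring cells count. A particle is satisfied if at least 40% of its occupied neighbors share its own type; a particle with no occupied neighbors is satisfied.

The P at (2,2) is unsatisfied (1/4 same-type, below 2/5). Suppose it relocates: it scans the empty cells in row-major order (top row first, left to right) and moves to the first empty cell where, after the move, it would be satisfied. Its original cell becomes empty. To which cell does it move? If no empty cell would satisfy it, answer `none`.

none

Vacating (2,2). Empty cells in order:
  (3,1): 0/3 same-type → still unsatisfied.
  (4,2): 0/4 same-type → still unsatisfied.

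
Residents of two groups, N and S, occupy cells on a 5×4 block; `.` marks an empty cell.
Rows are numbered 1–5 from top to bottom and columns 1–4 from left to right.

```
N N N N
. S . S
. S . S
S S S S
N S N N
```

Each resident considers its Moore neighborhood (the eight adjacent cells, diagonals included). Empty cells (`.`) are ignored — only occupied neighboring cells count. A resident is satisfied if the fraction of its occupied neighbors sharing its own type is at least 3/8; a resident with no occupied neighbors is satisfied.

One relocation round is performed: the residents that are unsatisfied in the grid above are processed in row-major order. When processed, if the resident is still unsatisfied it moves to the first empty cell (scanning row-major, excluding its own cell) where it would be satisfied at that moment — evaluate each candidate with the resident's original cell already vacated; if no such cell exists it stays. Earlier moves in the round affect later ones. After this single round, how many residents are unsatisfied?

Initially unsatisfied (in order): (2,2), (2,4), (5,1), (5,3), (5,4).
  (2,2) → (2,3).
  (2,4): now satisfied by earlier moves; stays.
  (5,1) → (2,1).
  (5,3) → (2,2).
  (5,4) → (3,1).
Resulting grid:
N N N N
N N S S
N S . S
S S S S
. S . .
Unsatisfied now: (1,4).

1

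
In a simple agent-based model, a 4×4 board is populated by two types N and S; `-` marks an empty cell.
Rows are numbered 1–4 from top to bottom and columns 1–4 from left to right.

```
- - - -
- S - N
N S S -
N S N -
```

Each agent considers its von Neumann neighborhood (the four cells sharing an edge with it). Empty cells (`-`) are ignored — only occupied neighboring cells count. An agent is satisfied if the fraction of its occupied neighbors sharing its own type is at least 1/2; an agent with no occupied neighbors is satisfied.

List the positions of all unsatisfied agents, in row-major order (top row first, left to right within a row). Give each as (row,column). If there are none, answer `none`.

(4,2), (4,3)

(2,2)S 1/1 ✓
(2,4)N 0/0 ✓
(3,1)N 1/2 ✓
(3,2)S 3/4 ✓
(3,3)S 1/2 ✓
(4,1)N 1/2 ✓
(4,2)S 1/3 ✗
(4,3)N 0/2 ✗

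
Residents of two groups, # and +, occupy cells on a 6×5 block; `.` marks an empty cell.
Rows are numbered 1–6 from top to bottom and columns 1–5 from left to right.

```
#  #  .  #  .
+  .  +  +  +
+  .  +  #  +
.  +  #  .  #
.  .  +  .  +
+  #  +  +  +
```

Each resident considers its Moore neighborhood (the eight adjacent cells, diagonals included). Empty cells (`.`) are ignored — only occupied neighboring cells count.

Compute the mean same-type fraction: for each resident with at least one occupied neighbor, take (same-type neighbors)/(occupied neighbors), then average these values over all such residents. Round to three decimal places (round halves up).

(1,1)# 1/2
(1,2)# 1/3
(1,4)# 0/3
(2,1)+ 1/3
(2,3)+ 2/5
(2,4)+ 4/6
(2,5)+ 2/4
(3,1)+ 2/2
(3,3)+ 3/5
(3,4)# 2/7
(3,5)+ 2/4
(4,2)+ 3/4
(4,3)# 1/4
(4,5)# 1/3
(5,3)+ 3/5
(5,5)+ 2/3
(6,1)+ 0/1
(6,2)# 0/3
(6,3)+ 2/3
(6,4)+ 4/4
(6,5)+ 2/2
Sum over 21 residents: 1/2 + 1/3 + 0/3 + 1/3 + 2/5 + 4/6 + 2/4 + 2/2 + 3/5 + 2/7 + 2/4 + 3/4 + 1/4 + 1/3 + 3/5 + 2/3 + 0/1 + 0/3 + 2/3 + 4/4 + 2/2 = 727/70; mean = 727/70 ÷ 21 = 727/1470 = 0.494557… → 0.495.

0.495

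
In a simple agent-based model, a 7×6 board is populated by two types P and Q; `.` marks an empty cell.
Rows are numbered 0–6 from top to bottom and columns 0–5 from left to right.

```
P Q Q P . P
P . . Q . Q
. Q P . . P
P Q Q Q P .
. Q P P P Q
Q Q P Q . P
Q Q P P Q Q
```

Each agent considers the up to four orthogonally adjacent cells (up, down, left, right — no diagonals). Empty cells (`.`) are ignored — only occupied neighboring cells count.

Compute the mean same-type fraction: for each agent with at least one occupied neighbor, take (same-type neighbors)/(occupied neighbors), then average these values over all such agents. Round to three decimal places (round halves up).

0.417

(0,0)P 1/2
(0,1)Q 1/2
(0,2)Q 1/2
(0,3)P 0/2
(0,5)P 0/1
(1,0)P 1/1
(1,3)Q 0/1
(1,5)Q 0/2
(2,1)Q 1/2
(2,2)P 0/2
(2,5)P 0/1
(3,0)P 0/1
(3,1)Q 3/4
(3,2)Q 2/4
(3,3)Q 1/3
(3,4)P 1/2
(4,1)Q 2/3
(4,2)P 2/4
(4,3)P 2/4
(4,4)P 2/3
(4,5)Q 0/2
(5,0)Q 2/2
(5,1)Q 3/4
(5,2)P 2/4
(5,3)Q 0/3
(5,5)P 0/2
(6,0)Q 2/2
(6,1)Q 2/3
(6,2)P 2/3
(6,3)P 1/3
(6,4)Q 1/2
(6,5)Q 1/2
Sum over 32 agents: 1/2 + 1/2 + 1/2 + 0/2 + 0/1 + 1/1 + 0/1 + 0/2 + 1/2 + 0/2 + 0/1 + 0/1 + 3/4 + 2/4 + 1/3 + 1/2 + 2/3 + 2/4 + 2/4 + 2/3 + 0/2 + 2/2 + 3/4 + 2/4 + 0/3 + 0/2 + 2/2 + 2/3 + 2/3 + 1/3 + 1/2 + 1/2 = 40/3; mean = 40/3 ÷ 32 = 5/12 = 0.416666… → 0.417.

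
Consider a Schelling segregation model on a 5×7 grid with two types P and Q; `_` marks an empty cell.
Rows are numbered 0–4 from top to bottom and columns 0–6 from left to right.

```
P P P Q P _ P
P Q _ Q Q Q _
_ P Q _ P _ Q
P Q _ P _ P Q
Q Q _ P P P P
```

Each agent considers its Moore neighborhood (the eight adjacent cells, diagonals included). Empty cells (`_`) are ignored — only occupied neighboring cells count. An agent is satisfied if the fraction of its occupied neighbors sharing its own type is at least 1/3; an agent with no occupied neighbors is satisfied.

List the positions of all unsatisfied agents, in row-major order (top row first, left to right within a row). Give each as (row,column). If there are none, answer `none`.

(0,2), (0,4), (0,6), (1,1), (3,0), (3,6)

Row 0: (0,0)P 2/3 satisfied · (0,1)P 3/4 satisfied · (0,2)P 1/4 not · (0,3)Q 2/4 satisfied · (0,4)P 0/4 not · (0,6)P 0/1 not
Row 1: (1,0)P 3/4 satisfied · (1,1)Q 1/6 not · (1,3)Q 3/6 satisfied · (1,4)Q 3/5 satisfied · (1,5)Q 2/5 satisfied
Row 2: (2,1)P 2/5 satisfied · (2,2)Q 3/5 satisfied · (2,4)P 2/5 satisfied · (2,6)Q 2/3 satisfied
Row 3: (3,0)P 1/4 not · (3,1)Q 3/5 satisfied · (3,3)P 3/4 satisfied · (3,5)P 4/6 satisfied · (3,6)Q 1/4 not
Row 4: (4,0)Q 2/3 satisfied · (4,1)Q 2/3 satisfied · (4,3)P 2/2 satisfied · (4,4)P 4/4 satisfied · (4,5)P 3/4 satisfied · (4,6)P 2/3 satisfied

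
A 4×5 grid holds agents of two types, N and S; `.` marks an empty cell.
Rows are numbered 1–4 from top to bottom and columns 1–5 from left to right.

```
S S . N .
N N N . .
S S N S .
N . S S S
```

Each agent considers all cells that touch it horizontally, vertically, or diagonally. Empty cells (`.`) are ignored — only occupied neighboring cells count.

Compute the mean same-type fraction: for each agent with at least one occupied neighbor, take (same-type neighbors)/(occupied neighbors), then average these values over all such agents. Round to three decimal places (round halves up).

0.477

(1,1)S 1/3
(1,2)S 1/4
(1,4)N 1/1
(2,1)N 1/5
(2,2)N 3/7
(2,3)N 3/6
(3,1)S 1/4
(3,2)S 2/7
(3,3)N 2/6
(3,4)S 3/5
(4,1)N 0/2
(4,3)S 3/4
(4,4)S 3/4
(4,5)S 2/2
Sum over 14 agents: 1/3 + 1/4 + 1/1 + 1/5 + 3/7 + 3/6 + 1/4 + 2/7 + 2/6 + 3/5 + 0/2 + 3/4 + 3/4 + 2/2 = 1403/210; mean = 1403/210 ÷ 14 = 1403/2940 = 0.477210… → 0.477.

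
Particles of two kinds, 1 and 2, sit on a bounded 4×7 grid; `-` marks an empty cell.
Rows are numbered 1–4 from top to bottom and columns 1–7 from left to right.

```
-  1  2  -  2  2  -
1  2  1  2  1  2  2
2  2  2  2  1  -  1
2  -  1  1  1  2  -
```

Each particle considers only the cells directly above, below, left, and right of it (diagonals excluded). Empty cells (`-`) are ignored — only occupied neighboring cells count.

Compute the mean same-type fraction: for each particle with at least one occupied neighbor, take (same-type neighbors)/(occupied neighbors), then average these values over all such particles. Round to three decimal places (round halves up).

(1,2)1 0/2
(1,3)2 0/2
(1,5)2 1/2
(1,6)2 2/2
(2,1)1 0/2
(2,2)2 1/4
(2,3)1 0/4
(2,4)2 1/3
(2,5)1 1/4
(2,6)2 2/3
(2,7)2 1/2
(3,1)2 2/3
(3,2)2 3/3
(3,3)2 2/4
(3,4)2 2/4
(3,5)1 2/3
(3,7)1 0/1
(4,1)2 1/1
(4,3)1 1/2
(4,4)1 2/3
(4,5)1 2/3
(4,6)2 0/1
Sum over 22 particles: 0/2 + 0/2 + 1/2 + 2/2 + 0/2 + 1/4 + 0/4 + 1/3 + 1/4 + 2/3 + 1/2 + 2/3 + 3/3 + 2/4 + 2/4 + 2/3 + 0/1 + 1/1 + 1/2 + 2/3 + 2/3 + 0/1 = 29/3; mean = 29/3 ÷ 22 = 29/66 = 0.439393… → 0.439.

0.439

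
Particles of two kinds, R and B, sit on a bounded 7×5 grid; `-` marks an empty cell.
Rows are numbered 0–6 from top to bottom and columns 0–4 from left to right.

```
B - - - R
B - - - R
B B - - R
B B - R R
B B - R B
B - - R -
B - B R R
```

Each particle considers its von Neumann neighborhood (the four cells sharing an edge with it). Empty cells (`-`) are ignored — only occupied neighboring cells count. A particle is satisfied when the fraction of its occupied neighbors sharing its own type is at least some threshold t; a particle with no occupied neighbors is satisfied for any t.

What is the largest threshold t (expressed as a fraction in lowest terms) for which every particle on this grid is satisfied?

Row 0: (0,0)B 1/1 · (0,4)R 1/1
Row 1: (1,0)B 2/2 · (1,4)R 2/2
Row 2: (2,0)B 3/3 · (2,1)B 2/2 · (2,4)R 2/2
Row 3: (3,0)B 3/3 · (3,1)B 3/3 · (3,3)R 2/2 · (3,4)R 2/3
Row 4: (4,0)B 3/3 · (4,1)B 2/2 · (4,3)R 2/3 · (4,4)B 0/2
Row 5: (5,0)B 2/2 · (5,3)R 2/2
Row 6: (6,0)B 1/1 · (6,2)B 0/1 · (6,3)R 2/3 · (6,4)R 1/1
The smallest same-type fraction is 0/2 at (4,4), which reduces to 0/1. Any threshold above that leaves this particle unsatisfied.

0/1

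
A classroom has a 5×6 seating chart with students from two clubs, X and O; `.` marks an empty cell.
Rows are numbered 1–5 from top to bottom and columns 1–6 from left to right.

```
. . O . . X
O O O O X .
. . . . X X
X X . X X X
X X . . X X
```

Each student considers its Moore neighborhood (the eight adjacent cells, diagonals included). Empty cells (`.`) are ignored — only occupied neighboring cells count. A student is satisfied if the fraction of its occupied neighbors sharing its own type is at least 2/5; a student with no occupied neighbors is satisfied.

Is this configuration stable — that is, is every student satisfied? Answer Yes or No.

Yes

Row 1: (1,3)O 3/3 satisfied · (1,6)X 1/1 satisfied
Row 2: (2,1)O 1/1 satisfied · (2,2)O 3/3 satisfied · (2,3)O 3/3 satisfied · (2,4)O 2/4 satisfied · (2,5)X 3/4 satisfied
Row 3: (3,5)X 5/6 satisfied · (3,6)X 4/4 satisfied
Row 4: (4,1)X 3/3 satisfied · (4,2)X 3/3 satisfied · (4,4)X 3/3 satisfied · (4,5)X 6/6 satisfied · (4,6)X 5/5 satisfied
Row 5: (5,1)X 3/3 satisfied · (5,2)X 3/3 satisfied · (5,5)X 4/4 satisfied · (5,6)X 3/3 satisfied
All meet the threshold, so the configuration is stable.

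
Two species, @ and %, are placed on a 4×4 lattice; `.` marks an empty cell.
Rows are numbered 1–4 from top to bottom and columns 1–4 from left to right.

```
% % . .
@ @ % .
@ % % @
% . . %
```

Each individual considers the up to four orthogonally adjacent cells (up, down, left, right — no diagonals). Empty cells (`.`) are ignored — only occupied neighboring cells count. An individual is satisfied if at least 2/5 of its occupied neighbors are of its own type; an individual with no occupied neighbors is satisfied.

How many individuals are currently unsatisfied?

(1,1)% 1/2 ✓
(1,2)% 1/2 ✓
(2,1)@ 2/3 ✓
(2,2)@ 1/4 ✗
(2,3)% 1/2 ✓
(3,1)@ 1/3 ✗
(3,2)% 1/3 ✗
(3,3)% 2/3 ✓
(3,4)@ 0/2 ✗
(4,1)% 0/1 ✗
(4,4)% 0/1 ✗
Unsatisfied: (2,2), (3,1), (3,2), (3,4), (4,1), (4,4) — 6 in total.

6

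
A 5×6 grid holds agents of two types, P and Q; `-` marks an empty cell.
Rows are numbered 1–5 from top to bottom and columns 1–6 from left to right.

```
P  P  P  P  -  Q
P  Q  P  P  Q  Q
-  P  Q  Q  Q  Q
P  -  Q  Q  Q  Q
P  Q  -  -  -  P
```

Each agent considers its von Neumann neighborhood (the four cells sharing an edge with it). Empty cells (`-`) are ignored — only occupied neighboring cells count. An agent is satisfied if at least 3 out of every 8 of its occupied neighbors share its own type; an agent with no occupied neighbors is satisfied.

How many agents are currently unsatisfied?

Row 1: (1,1)P 2/2 ✓ · (1,2)P 2/3 ✓ · (1,3)P 3/3 ✓ · (1,4)P 2/2 ✓ · (1,6)Q 1/1 ✓
Row 2: (2,1)P 1/2 ✓ · (2,2)Q 0/4 ✗ · (2,3)P 2/4 ✓ · (2,4)P 2/4 ✓ · (2,5)Q 2/3 ✓ · (2,6)Q 3/3 ✓
Row 3: (3,2)P 0/2 ✗ · (3,3)Q 2/4 ✓ · (3,4)Q 3/4 ✓ · (3,5)Q 4/4 ✓ · (3,6)Q 3/3 ✓
Row 4: (4,1)P 1/1 ✓ · (4,3)Q 2/2 ✓ · (4,4)Q 3/3 ✓ · (4,5)Q 3/3 ✓ · (4,6)Q 2/3 ✓
Row 5: (5,1)P 1/2 ✓ · (5,2)Q 0/1 ✗ · (5,6)P 0/1 ✗
Unsatisfied: (2,2), (3,2), (5,2), (5,6) — 4 in total.

4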